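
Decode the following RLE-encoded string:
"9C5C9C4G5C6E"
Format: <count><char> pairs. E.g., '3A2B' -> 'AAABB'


Expanding each <count><char> pair:
  9C -> 'CCCCCCCCC'
  5C -> 'CCCCC'
  9C -> 'CCCCCCCCC'
  4G -> 'GGGG'
  5C -> 'CCCCC'
  6E -> 'EEEEEE'

Decoded = CCCCCCCCCCCCCCCCCCCCCCCGGGGCCCCCEEEEEE


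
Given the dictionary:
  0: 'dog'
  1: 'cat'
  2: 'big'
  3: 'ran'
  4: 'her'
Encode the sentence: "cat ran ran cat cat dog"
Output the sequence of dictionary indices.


Look up each word in the dictionary:
  'cat' -> 1
  'ran' -> 3
  'ran' -> 3
  'cat' -> 1
  'cat' -> 1
  'dog' -> 0

Encoded: [1, 3, 3, 1, 1, 0]


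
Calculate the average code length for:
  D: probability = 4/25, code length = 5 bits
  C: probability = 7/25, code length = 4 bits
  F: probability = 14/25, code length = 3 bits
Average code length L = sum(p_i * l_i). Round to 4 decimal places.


Weighted contributions p_i * l_i:
  D: (4/25) * 5 = 20/25
  C: (7/25) * 4 = 28/25
  F: (14/25) * 3 = 42/25
Sum = (20 + 28 + 42)/25 = 90/25

L = 90/25 = 3.6000 bits/symbol


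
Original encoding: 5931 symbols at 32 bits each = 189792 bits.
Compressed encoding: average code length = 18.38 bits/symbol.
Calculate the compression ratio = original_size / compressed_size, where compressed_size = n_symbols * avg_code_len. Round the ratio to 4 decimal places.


original_size = n_symbols * orig_bits = 5931 * 32 = 189792 bits
compressed_size = n_symbols * avg_code_len = 5931 * 18.38 = 109011.78 bits
ratio = original_size / compressed_size = 189792 / 109011.78 = 1.741

Compression ratio = 1.741


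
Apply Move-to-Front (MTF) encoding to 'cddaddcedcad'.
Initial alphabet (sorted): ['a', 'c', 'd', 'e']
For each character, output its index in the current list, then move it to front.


MTF encoding:
'c': index 1 in ['a', 'c', 'd', 'e'] -> ['c', 'a', 'd', 'e']
'd': index 2 in ['c', 'a', 'd', 'e'] -> ['d', 'c', 'a', 'e']
'd': index 0 in ['d', 'c', 'a', 'e'] -> ['d', 'c', 'a', 'e']
'a': index 2 in ['d', 'c', 'a', 'e'] -> ['a', 'd', 'c', 'e']
'd': index 1 in ['a', 'd', 'c', 'e'] -> ['d', 'a', 'c', 'e']
'd': index 0 in ['d', 'a', 'c', 'e'] -> ['d', 'a', 'c', 'e']
'c': index 2 in ['d', 'a', 'c', 'e'] -> ['c', 'd', 'a', 'e']
'e': index 3 in ['c', 'd', 'a', 'e'] -> ['e', 'c', 'd', 'a']
'd': index 2 in ['e', 'c', 'd', 'a'] -> ['d', 'e', 'c', 'a']
'c': index 2 in ['d', 'e', 'c', 'a'] -> ['c', 'd', 'e', 'a']
'a': index 3 in ['c', 'd', 'e', 'a'] -> ['a', 'c', 'd', 'e']
'd': index 2 in ['a', 'c', 'd', 'e'] -> ['d', 'a', 'c', 'e']


Output: [1, 2, 0, 2, 1, 0, 2, 3, 2, 2, 3, 2]


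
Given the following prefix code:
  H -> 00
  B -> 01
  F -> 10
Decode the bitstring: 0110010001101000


Decoding step by step:
Bits 01 -> B
Bits 10 -> F
Bits 01 -> B
Bits 00 -> H
Bits 01 -> B
Bits 10 -> F
Bits 10 -> F
Bits 00 -> H


Decoded message: BFBHBFFH


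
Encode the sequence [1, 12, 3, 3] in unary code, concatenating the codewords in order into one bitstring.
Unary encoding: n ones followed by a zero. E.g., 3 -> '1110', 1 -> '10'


Encode each number as n ones followed by a terminating 0:
  1 -> 10 (2 bits)
  12 -> 1111111111110 (13 bits)
  3 -> 1110 (4 bits)
  3 -> 1110 (4 bits)
Total length = 2 + 13 + 4 + 4 = 23 bits.

Unary([1, 12, 3, 3]) = 10111111111111011101110 (23 bits)


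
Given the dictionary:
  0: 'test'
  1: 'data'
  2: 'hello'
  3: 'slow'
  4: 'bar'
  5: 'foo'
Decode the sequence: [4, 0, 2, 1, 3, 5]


Look up each index in the dictionary:
  4 -> 'bar'
  0 -> 'test'
  2 -> 'hello'
  1 -> 'data'
  3 -> 'slow'
  5 -> 'foo'

Decoded: "bar test hello data slow foo"


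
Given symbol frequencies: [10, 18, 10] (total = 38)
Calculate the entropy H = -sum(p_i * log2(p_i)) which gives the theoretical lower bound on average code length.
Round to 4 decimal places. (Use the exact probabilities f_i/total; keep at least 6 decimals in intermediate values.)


Per-symbol terms -p_i * log2(p_i) with p_i = f_i/38:
  p = 10/38 = 0.263158: log2(p) = -1.925999, -p*log2(p) = 0.506842
  p = 18/38 = 0.473684: log2(p) = -1.078003, -p*log2(p) = 0.510633
  p = 10/38 = 0.263158: log2(p) = -1.925999, -p*log2(p) = 0.506842
H = 0.506842 + 0.510633 + 0.506842 = 1.524317

H = 1.5243 bits/symbol


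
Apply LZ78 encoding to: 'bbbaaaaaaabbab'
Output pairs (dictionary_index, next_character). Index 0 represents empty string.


LZ78 encoding steps:
Dictionary: {0: ''}
Step 1: w='' (idx 0), next='b' -> output (0, 'b'), add 'b' as idx 1
Step 2: w='b' (idx 1), next='b' -> output (1, 'b'), add 'bb' as idx 2
Step 3: w='' (idx 0), next='a' -> output (0, 'a'), add 'a' as idx 3
Step 4: w='a' (idx 3), next='a' -> output (3, 'a'), add 'aa' as idx 4
Step 5: w='aa' (idx 4), next='a' -> output (4, 'a'), add 'aaa' as idx 5
Step 6: w='a' (idx 3), next='b' -> output (3, 'b'), add 'ab' as idx 6
Step 7: w='b' (idx 1), next='a' -> output (1, 'a'), add 'ba' as idx 7
Step 8: w='b' (idx 1), end of input -> output (1, '')


Encoded: [(0, 'b'), (1, 'b'), (0, 'a'), (3, 'a'), (4, 'a'), (3, 'b'), (1, 'a'), (1, '')]


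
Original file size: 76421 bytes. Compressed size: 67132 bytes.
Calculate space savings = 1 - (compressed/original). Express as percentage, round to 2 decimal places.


ratio = compressed/original = 67132/76421 = 0.87845
savings = 1 - ratio = 1 - 0.87845 = 0.12155
as a percentage: 0.12155 * 100 = 12.16%

Space savings = 1 - 67132/76421 = 12.16%


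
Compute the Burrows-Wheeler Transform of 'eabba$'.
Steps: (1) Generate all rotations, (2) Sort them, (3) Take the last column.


Rotations (sorted):
  0: $eabba -> last char: a
  1: a$eabb -> last char: b
  2: abba$e -> last char: e
  3: ba$eab -> last char: b
  4: bba$ea -> last char: a
  5: eabba$ -> last char: $


BWT = abeba$


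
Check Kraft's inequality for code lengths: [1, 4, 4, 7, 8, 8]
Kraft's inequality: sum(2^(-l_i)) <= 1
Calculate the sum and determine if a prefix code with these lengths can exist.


Sum = 2^(-1) + 2^(-4) + 2^(-4) + 2^(-7) + 2^(-8) + 2^(-8)
    = 0.5 + 0.0625 + 0.0625 + 0.0078125 + 0.00390625 + 0.00390625
    = 164/256 = 0.640625
Since 0.640625 <= 1, Kraft's inequality IS satisfied.
A prefix code with these lengths CAN exist.

Kraft sum = 0.640625. Satisfied.


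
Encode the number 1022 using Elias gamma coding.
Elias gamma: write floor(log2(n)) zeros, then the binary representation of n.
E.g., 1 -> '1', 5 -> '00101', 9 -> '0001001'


num_bits = floor(log2(1022)) + 1 = 10
leading_zeros = num_bits - 1 = 9
binary(1022) = 1111111110

Elias gamma(1022) = '000000000' + '1111111110' = 0000000001111111110 (19 bits)


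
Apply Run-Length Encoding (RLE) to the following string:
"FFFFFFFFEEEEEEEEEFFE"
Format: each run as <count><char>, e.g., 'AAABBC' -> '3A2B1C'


Scanning runs left to right:
  i=0: run of 'F' x 8 -> '8F'
  i=8: run of 'E' x 9 -> '9E'
  i=17: run of 'F' x 2 -> '2F'
  i=19: run of 'E' x 1 -> '1E'

RLE = 8F9E2F1E


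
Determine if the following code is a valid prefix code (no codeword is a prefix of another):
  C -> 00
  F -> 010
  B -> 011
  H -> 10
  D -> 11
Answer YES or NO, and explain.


Checking each pair (does one codeword prefix another?):
  C='00' vs F='010': no prefix
  C='00' vs B='011': no prefix
  C='00' vs H='10': no prefix
  C='00' vs D='11': no prefix
  F='010' vs C='00': no prefix
  F='010' vs B='011': no prefix
  F='010' vs H='10': no prefix
  F='010' vs D='11': no prefix
  B='011' vs C='00': no prefix
  B='011' vs F='010': no prefix
  B='011' vs H='10': no prefix
  B='011' vs D='11': no prefix
  H='10' vs C='00': no prefix
  H='10' vs F='010': no prefix
  H='10' vs B='011': no prefix
  H='10' vs D='11': no prefix
  D='11' vs C='00': no prefix
  D='11' vs F='010': no prefix
  D='11' vs B='011': no prefix
  D='11' vs H='10': no prefix
No violation found over all pairs.

YES -- this is a valid prefix code. No codeword is a prefix of any other codeword.


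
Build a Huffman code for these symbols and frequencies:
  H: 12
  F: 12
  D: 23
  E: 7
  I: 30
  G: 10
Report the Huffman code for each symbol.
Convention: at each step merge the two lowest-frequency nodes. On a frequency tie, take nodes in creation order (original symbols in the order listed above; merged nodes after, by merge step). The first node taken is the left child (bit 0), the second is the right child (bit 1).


Huffman tree construction:
Step 1: Merge E(7) + G(10) = 17
Step 2: Merge H(12) + F(12) = 24
Step 3: Merge (E+G)(17) + D(23) = 40
Step 4: Merge (H+F)(24) + I(30) = 54
Step 5: Merge ((E+G)+D)(40) + ((H+F)+I)(54) = 94
Read each symbol's code off the tree from the root (left child = 0, right child = 1).

Codes:
  H: 100 (length 3)
  F: 101 (length 3)
  D: 01 (length 2)
  E: 000 (length 3)
  I: 11 (length 2)
  G: 001 (length 3)
Average code length: 229/94 = 2.4362 bits/symbol


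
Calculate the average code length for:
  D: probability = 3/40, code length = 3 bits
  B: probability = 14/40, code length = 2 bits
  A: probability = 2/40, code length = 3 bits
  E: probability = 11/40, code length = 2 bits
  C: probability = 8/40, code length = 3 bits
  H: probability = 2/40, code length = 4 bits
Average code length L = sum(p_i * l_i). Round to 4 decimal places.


Weighted contributions p_i * l_i:
  D: (3/40) * 3 = 9/40
  B: (14/40) * 2 = 28/40
  A: (2/40) * 3 = 6/40
  E: (11/40) * 2 = 22/40
  C: (8/40) * 3 = 24/40
  H: (2/40) * 4 = 8/40
Sum = (9 + 28 + 6 + 22 + 24 + 8)/40 = 97/40

L = 97/40 = 2.4250 bits/symbol


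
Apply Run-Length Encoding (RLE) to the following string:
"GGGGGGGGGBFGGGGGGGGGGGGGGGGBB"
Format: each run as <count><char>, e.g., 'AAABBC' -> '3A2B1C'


Scanning runs left to right:
  i=0: run of 'G' x 9 -> '9G'
  i=9: run of 'B' x 1 -> '1B'
  i=10: run of 'F' x 1 -> '1F'
  i=11: run of 'G' x 16 -> '16G'
  i=27: run of 'B' x 2 -> '2B'

RLE = 9G1B1F16G2B


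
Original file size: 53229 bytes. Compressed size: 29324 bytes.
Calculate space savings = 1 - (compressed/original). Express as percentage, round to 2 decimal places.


ratio = compressed/original = 29324/53229 = 0.550903
savings = 1 - ratio = 1 - 0.550903 = 0.449097
as a percentage: 0.449097 * 100 = 44.91%

Space savings = 1 - 29324/53229 = 44.91%


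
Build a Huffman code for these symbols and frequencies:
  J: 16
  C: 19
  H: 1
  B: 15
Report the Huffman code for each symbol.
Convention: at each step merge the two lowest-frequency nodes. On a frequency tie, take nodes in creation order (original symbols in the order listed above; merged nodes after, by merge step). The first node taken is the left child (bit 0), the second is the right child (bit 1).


Huffman tree construction:
Step 1: Merge H(1) + B(15) = 16
Step 2: Merge J(16) + (H+B)(16) = 32
Step 3: Merge C(19) + (J+(H+B))(32) = 51
Read each symbol's code off the tree from the root (left child = 0, right child = 1).

Codes:
  J: 10 (length 2)
  C: 0 (length 1)
  H: 110 (length 3)
  B: 111 (length 3)
Average code length: 99/51 = 1.9412 bits/symbol


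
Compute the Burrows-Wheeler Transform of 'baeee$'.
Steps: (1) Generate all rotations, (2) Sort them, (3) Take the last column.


Rotations (sorted):
  0: $baeee -> last char: e
  1: aeee$b -> last char: b
  2: baeee$ -> last char: $
  3: e$baee -> last char: e
  4: ee$bae -> last char: e
  5: eee$ba -> last char: a


BWT = eb$eea


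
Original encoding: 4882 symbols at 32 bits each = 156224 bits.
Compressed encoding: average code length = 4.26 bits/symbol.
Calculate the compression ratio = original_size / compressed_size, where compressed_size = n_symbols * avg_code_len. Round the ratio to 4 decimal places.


original_size = n_symbols * orig_bits = 4882 * 32 = 156224 bits
compressed_size = n_symbols * avg_code_len = 4882 * 4.26 = 20797.32 bits
ratio = original_size / compressed_size = 156224 / 20797.32 = 7.5117

Compression ratio = 7.5117


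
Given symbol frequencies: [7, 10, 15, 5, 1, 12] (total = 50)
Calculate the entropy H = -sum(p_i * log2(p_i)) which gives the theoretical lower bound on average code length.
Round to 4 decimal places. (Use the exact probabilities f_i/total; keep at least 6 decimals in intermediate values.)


Per-symbol terms -p_i * log2(p_i) with p_i = f_i/50:
  p = 7/50 = 0.140000: log2(p) = -2.836501, -p*log2(p) = 0.397110
  p = 10/50 = 0.200000: log2(p) = -2.321928, -p*log2(p) = 0.464386
  p = 15/50 = 0.300000: log2(p) = -1.736966, -p*log2(p) = 0.521090
  p = 5/50 = 0.100000: log2(p) = -3.321928, -p*log2(p) = 0.332193
  p = 1/50 = 0.020000: log2(p) = -5.643856, -p*log2(p) = 0.112877
  p = 12/50 = 0.240000: log2(p) = -2.058894, -p*log2(p) = 0.494134
H = 0.397110 + 0.464386 + 0.521090 + 0.332193 + 0.112877 + 0.494134 = 2.321790

H = 2.3218 bits/symbol


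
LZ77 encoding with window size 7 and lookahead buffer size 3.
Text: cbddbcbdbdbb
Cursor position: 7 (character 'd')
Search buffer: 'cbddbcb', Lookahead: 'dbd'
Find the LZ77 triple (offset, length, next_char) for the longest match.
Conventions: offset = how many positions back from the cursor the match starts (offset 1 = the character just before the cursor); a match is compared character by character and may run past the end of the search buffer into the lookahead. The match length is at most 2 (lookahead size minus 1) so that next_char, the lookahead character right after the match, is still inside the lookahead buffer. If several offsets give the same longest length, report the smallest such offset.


Try each offset into the search buffer:
  offset=1 (pos 6, char 'b'): match length 0
  offset=2 (pos 5, char 'c'): match length 0
  offset=3 (pos 4, char 'b'): match length 0
  offset=4 (pos 3, char 'd'): match length 2
  offset=5 (pos 2, char 'd'): match length 1
  offset=6 (pos 1, char 'b'): match length 0
  offset=7 (pos 0, char 'c'): match length 0
Longest match has length 2 at offset 4.
next_char = character at position 7 + 2 = 9 -> 'd'

Best match: offset=4, length=2 (matching 'db' starting at position 3)
LZ77 triple: (4, 2, 'd')


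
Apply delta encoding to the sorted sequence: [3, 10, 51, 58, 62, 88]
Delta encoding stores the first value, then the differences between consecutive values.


First value: 3
Deltas:
  10 - 3 = 7
  51 - 10 = 41
  58 - 51 = 7
  62 - 58 = 4
  88 - 62 = 26


Delta encoded: [3, 7, 41, 7, 4, 26]


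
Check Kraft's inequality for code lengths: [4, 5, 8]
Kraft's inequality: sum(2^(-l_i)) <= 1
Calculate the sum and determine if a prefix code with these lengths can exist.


Sum = 2^(-4) + 2^(-5) + 2^(-8)
    = 0.0625 + 0.03125 + 0.00390625
    = 25/256 = 0.09765625
Since 0.09765625 <= 1, Kraft's inequality IS satisfied.
A prefix code with these lengths CAN exist.

Kraft sum = 0.09765625. Satisfied.


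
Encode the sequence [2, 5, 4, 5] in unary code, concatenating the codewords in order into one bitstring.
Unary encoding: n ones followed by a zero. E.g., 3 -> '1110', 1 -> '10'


Encode each number as n ones followed by a terminating 0:
  2 -> 110 (3 bits)
  5 -> 111110 (6 bits)
  4 -> 11110 (5 bits)
  5 -> 111110 (6 bits)
Total length = 3 + 6 + 5 + 6 = 20 bits.

Unary([2, 5, 4, 5]) = 11011111011110111110 (20 bits)


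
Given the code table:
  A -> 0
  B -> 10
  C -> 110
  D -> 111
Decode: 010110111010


Decoding:
0 -> A
10 -> B
110 -> C
111 -> D
0 -> A
10 -> B


Result: ABCDAB


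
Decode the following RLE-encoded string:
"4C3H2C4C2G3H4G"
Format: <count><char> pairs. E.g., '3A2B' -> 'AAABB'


Expanding each <count><char> pair:
  4C -> 'CCCC'
  3H -> 'HHH'
  2C -> 'CC'
  4C -> 'CCCC'
  2G -> 'GG'
  3H -> 'HHH'
  4G -> 'GGGG'

Decoded = CCCCHHHCCCCCCGGHHHGGGG


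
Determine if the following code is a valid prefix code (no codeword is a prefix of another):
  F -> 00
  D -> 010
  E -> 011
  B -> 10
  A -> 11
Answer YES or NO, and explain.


Checking each pair (does one codeword prefix another?):
  F='00' vs D='010': no prefix
  F='00' vs E='011': no prefix
  F='00' vs B='10': no prefix
  F='00' vs A='11': no prefix
  D='010' vs F='00': no prefix
  D='010' vs E='011': no prefix
  D='010' vs B='10': no prefix
  D='010' vs A='11': no prefix
  E='011' vs F='00': no prefix
  E='011' vs D='010': no prefix
  E='011' vs B='10': no prefix
  E='011' vs A='11': no prefix
  B='10' vs F='00': no prefix
  B='10' vs D='010': no prefix
  B='10' vs E='011': no prefix
  B='10' vs A='11': no prefix
  A='11' vs F='00': no prefix
  A='11' vs D='010': no prefix
  A='11' vs E='011': no prefix
  A='11' vs B='10': no prefix
No violation found over all pairs.

YES -- this is a valid prefix code. No codeword is a prefix of any other codeword.


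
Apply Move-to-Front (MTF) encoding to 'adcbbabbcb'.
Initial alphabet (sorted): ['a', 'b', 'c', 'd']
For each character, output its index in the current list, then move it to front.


MTF encoding:
'a': index 0 in ['a', 'b', 'c', 'd'] -> ['a', 'b', 'c', 'd']
'd': index 3 in ['a', 'b', 'c', 'd'] -> ['d', 'a', 'b', 'c']
'c': index 3 in ['d', 'a', 'b', 'c'] -> ['c', 'd', 'a', 'b']
'b': index 3 in ['c', 'd', 'a', 'b'] -> ['b', 'c', 'd', 'a']
'b': index 0 in ['b', 'c', 'd', 'a'] -> ['b', 'c', 'd', 'a']
'a': index 3 in ['b', 'c', 'd', 'a'] -> ['a', 'b', 'c', 'd']
'b': index 1 in ['a', 'b', 'c', 'd'] -> ['b', 'a', 'c', 'd']
'b': index 0 in ['b', 'a', 'c', 'd'] -> ['b', 'a', 'c', 'd']
'c': index 2 in ['b', 'a', 'c', 'd'] -> ['c', 'b', 'a', 'd']
'b': index 1 in ['c', 'b', 'a', 'd'] -> ['b', 'c', 'a', 'd']


Output: [0, 3, 3, 3, 0, 3, 1, 0, 2, 1]


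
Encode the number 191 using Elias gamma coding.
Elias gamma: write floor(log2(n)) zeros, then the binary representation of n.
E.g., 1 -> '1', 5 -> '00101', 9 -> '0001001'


num_bits = floor(log2(191)) + 1 = 8
leading_zeros = num_bits - 1 = 7
binary(191) = 10111111

Elias gamma(191) = '0000000' + '10111111' = 000000010111111 (15 bits)


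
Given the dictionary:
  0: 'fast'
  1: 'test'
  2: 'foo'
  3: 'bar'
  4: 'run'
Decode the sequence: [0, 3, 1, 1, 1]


Look up each index in the dictionary:
  0 -> 'fast'
  3 -> 'bar'
  1 -> 'test'
  1 -> 'test'
  1 -> 'test'

Decoded: "fast bar test test test"


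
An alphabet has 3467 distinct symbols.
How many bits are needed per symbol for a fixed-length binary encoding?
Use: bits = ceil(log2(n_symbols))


log2(3467) = 11.7595
Bracket: 2^11 = 2048 < 3467 <= 2^12 = 4096
So ceil(log2(3467)) = 12

bits = ceil(log2(3467)) = ceil(11.7595) = 12 bits


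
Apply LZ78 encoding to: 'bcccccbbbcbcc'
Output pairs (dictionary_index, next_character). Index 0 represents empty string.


LZ78 encoding steps:
Dictionary: {0: ''}
Step 1: w='' (idx 0), next='b' -> output (0, 'b'), add 'b' as idx 1
Step 2: w='' (idx 0), next='c' -> output (0, 'c'), add 'c' as idx 2
Step 3: w='c' (idx 2), next='c' -> output (2, 'c'), add 'cc' as idx 3
Step 4: w='cc' (idx 3), next='b' -> output (3, 'b'), add 'ccb' as idx 4
Step 5: w='b' (idx 1), next='b' -> output (1, 'b'), add 'bb' as idx 5
Step 6: w='c' (idx 2), next='b' -> output (2, 'b'), add 'cb' as idx 6
Step 7: w='cc' (idx 3), end of input -> output (3, '')


Encoded: [(0, 'b'), (0, 'c'), (2, 'c'), (3, 'b'), (1, 'b'), (2, 'b'), (3, '')]


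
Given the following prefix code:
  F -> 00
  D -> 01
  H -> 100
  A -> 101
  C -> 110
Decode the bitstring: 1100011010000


Decoding step by step:
Bits 110 -> C
Bits 00 -> F
Bits 110 -> C
Bits 100 -> H
Bits 00 -> F


Decoded message: CFCHF


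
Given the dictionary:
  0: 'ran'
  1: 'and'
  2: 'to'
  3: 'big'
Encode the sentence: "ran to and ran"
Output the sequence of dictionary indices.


Look up each word in the dictionary:
  'ran' -> 0
  'to' -> 2
  'and' -> 1
  'ran' -> 0

Encoded: [0, 2, 1, 0]


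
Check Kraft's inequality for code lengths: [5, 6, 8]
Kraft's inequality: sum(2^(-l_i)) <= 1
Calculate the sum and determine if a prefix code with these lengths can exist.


Sum = 2^(-5) + 2^(-6) + 2^(-8)
    = 0.03125 + 0.015625 + 0.00390625
    = 13/256 = 0.05078125
Since 0.05078125 <= 1, Kraft's inequality IS satisfied.
A prefix code with these lengths CAN exist.

Kraft sum = 0.05078125. Satisfied.


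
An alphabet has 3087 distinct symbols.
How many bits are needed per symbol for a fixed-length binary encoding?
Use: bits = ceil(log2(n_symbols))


log2(3087) = 11.592
Bracket: 2^11 = 2048 < 3087 <= 2^12 = 4096
So ceil(log2(3087)) = 12

bits = ceil(log2(3087)) = ceil(11.592) = 12 bits


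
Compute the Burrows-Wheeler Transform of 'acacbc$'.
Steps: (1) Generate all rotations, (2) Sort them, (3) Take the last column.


Rotations (sorted):
  0: $acacbc -> last char: c
  1: acacbc$ -> last char: $
  2: acbc$ac -> last char: c
  3: bc$acac -> last char: c
  4: c$acacb -> last char: b
  5: cacbc$a -> last char: a
  6: cbc$aca -> last char: a


BWT = c$ccbaa


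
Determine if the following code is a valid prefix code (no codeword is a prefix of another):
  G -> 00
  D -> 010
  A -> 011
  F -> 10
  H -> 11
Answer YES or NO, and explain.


Checking each pair (does one codeword prefix another?):
  G='00' vs D='010': no prefix
  G='00' vs A='011': no prefix
  G='00' vs F='10': no prefix
  G='00' vs H='11': no prefix
  D='010' vs G='00': no prefix
  D='010' vs A='011': no prefix
  D='010' vs F='10': no prefix
  D='010' vs H='11': no prefix
  A='011' vs G='00': no prefix
  A='011' vs D='010': no prefix
  A='011' vs F='10': no prefix
  A='011' vs H='11': no prefix
  F='10' vs G='00': no prefix
  F='10' vs D='010': no prefix
  F='10' vs A='011': no prefix
  F='10' vs H='11': no prefix
  H='11' vs G='00': no prefix
  H='11' vs D='010': no prefix
  H='11' vs A='011': no prefix
  H='11' vs F='10': no prefix
No violation found over all pairs.

YES -- this is a valid prefix code. No codeword is a prefix of any other codeword.


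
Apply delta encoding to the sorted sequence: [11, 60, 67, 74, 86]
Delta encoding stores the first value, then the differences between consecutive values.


First value: 11
Deltas:
  60 - 11 = 49
  67 - 60 = 7
  74 - 67 = 7
  86 - 74 = 12


Delta encoded: [11, 49, 7, 7, 12]


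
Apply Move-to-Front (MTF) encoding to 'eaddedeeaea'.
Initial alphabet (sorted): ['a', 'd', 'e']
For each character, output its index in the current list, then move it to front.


MTF encoding:
'e': index 2 in ['a', 'd', 'e'] -> ['e', 'a', 'd']
'a': index 1 in ['e', 'a', 'd'] -> ['a', 'e', 'd']
'd': index 2 in ['a', 'e', 'd'] -> ['d', 'a', 'e']
'd': index 0 in ['d', 'a', 'e'] -> ['d', 'a', 'e']
'e': index 2 in ['d', 'a', 'e'] -> ['e', 'd', 'a']
'd': index 1 in ['e', 'd', 'a'] -> ['d', 'e', 'a']
'e': index 1 in ['d', 'e', 'a'] -> ['e', 'd', 'a']
'e': index 0 in ['e', 'd', 'a'] -> ['e', 'd', 'a']
'a': index 2 in ['e', 'd', 'a'] -> ['a', 'e', 'd']
'e': index 1 in ['a', 'e', 'd'] -> ['e', 'a', 'd']
'a': index 1 in ['e', 'a', 'd'] -> ['a', 'e', 'd']


Output: [2, 1, 2, 0, 2, 1, 1, 0, 2, 1, 1]


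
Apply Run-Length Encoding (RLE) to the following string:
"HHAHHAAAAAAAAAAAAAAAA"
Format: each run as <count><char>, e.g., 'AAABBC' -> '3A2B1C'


Scanning runs left to right:
  i=0: run of 'H' x 2 -> '2H'
  i=2: run of 'A' x 1 -> '1A'
  i=3: run of 'H' x 2 -> '2H'
  i=5: run of 'A' x 16 -> '16A'

RLE = 2H1A2H16A


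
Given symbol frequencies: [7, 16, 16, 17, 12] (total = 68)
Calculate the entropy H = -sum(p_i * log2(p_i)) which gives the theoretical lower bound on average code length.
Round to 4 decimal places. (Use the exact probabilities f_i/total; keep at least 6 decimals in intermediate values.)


Per-symbol terms -p_i * log2(p_i) with p_i = f_i/68:
  p = 7/68 = 0.102941: log2(p) = -3.280108, -p*log2(p) = 0.337658
  p = 16/68 = 0.235294: log2(p) = -2.087463, -p*log2(p) = 0.491168
  p = 16/68 = 0.235294: log2(p) = -2.087463, -p*log2(p) = 0.491168
  p = 17/68 = 0.250000: log2(p) = -2.000000, -p*log2(p) = 0.500000
  p = 12/68 = 0.176471: log2(p) = -2.502500, -p*log2(p) = 0.441618
H = 0.337658 + 0.491168 + 0.491168 + 0.500000 + 0.441618 = 2.261612

H = 2.2616 bits/symbol


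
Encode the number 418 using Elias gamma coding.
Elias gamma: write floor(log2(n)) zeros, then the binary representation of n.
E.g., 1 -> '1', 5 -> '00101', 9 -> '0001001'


num_bits = floor(log2(418)) + 1 = 9
leading_zeros = num_bits - 1 = 8
binary(418) = 110100010

Elias gamma(418) = '00000000' + '110100010' = 00000000110100010 (17 bits)


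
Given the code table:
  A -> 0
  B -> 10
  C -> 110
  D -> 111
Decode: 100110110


Decoding:
10 -> B
0 -> A
110 -> C
110 -> C


Result: BACC


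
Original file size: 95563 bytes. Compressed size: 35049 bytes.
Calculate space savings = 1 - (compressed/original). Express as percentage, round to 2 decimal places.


ratio = compressed/original = 35049/95563 = 0.366763
savings = 1 - ratio = 1 - 0.366763 = 0.633237
as a percentage: 0.633237 * 100 = 63.32%

Space savings = 1 - 35049/95563 = 63.32%


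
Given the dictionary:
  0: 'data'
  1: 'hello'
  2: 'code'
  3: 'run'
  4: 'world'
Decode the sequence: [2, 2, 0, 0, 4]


Look up each index in the dictionary:
  2 -> 'code'
  2 -> 'code'
  0 -> 'data'
  0 -> 'data'
  4 -> 'world'

Decoded: "code code data data world"


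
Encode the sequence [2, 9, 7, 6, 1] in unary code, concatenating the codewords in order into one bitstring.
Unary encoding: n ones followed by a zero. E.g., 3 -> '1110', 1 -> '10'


Encode each number as n ones followed by a terminating 0:
  2 -> 110 (3 bits)
  9 -> 1111111110 (10 bits)
  7 -> 11111110 (8 bits)
  6 -> 1111110 (7 bits)
  1 -> 10 (2 bits)
Total length = 3 + 10 + 8 + 7 + 2 = 30 bits.

Unary([2, 9, 7, 6, 1]) = 110111111111011111110111111010 (30 bits)


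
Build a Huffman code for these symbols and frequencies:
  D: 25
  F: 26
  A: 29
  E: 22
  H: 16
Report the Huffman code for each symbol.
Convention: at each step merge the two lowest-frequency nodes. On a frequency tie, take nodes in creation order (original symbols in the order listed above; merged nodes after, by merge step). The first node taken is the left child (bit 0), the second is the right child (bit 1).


Huffman tree construction:
Step 1: Merge H(16) + E(22) = 38
Step 2: Merge D(25) + F(26) = 51
Step 3: Merge A(29) + (H+E)(38) = 67
Step 4: Merge (D+F)(51) + (A+(H+E))(67) = 118
Read each symbol's code off the tree from the root (left child = 0, right child = 1).

Codes:
  D: 00 (length 2)
  F: 01 (length 2)
  A: 10 (length 2)
  E: 111 (length 3)
  H: 110 (length 3)
Average code length: 274/118 = 2.3220 bits/symbol


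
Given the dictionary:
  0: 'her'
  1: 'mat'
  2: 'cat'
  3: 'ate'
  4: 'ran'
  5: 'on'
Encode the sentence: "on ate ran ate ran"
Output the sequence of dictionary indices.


Look up each word in the dictionary:
  'on' -> 5
  'ate' -> 3
  'ran' -> 4
  'ate' -> 3
  'ran' -> 4

Encoded: [5, 3, 4, 3, 4]


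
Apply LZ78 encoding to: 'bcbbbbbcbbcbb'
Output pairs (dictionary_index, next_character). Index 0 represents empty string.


LZ78 encoding steps:
Dictionary: {0: ''}
Step 1: w='' (idx 0), next='b' -> output (0, 'b'), add 'b' as idx 1
Step 2: w='' (idx 0), next='c' -> output (0, 'c'), add 'c' as idx 2
Step 3: w='b' (idx 1), next='b' -> output (1, 'b'), add 'bb' as idx 3
Step 4: w='bb' (idx 3), next='b' -> output (3, 'b'), add 'bbb' as idx 4
Step 5: w='c' (idx 2), next='b' -> output (2, 'b'), add 'cb' as idx 5
Step 6: w='b' (idx 1), next='c' -> output (1, 'c'), add 'bc' as idx 6
Step 7: w='bb' (idx 3), end of input -> output (3, '')


Encoded: [(0, 'b'), (0, 'c'), (1, 'b'), (3, 'b'), (2, 'b'), (1, 'c'), (3, '')]


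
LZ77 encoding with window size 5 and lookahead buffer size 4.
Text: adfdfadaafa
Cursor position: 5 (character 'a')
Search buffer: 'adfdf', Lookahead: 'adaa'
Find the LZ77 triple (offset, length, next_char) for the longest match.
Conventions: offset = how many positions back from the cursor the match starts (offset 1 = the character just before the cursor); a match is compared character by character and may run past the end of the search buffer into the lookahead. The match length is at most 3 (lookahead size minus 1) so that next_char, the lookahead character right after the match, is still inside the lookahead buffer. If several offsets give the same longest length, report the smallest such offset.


Try each offset into the search buffer:
  offset=1 (pos 4, char 'f'): match length 0
  offset=2 (pos 3, char 'd'): match length 0
  offset=3 (pos 2, char 'f'): match length 0
  offset=4 (pos 1, char 'd'): match length 0
  offset=5 (pos 0, char 'a'): match length 2
Longest match has length 2 at offset 5.
next_char = character at position 5 + 2 = 7 -> 'a'

Best match: offset=5, length=2 (matching 'ad' starting at position 0)
LZ77 triple: (5, 2, 'a')


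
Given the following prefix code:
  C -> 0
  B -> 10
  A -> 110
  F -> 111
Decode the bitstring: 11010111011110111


Decoding step by step:
Bits 110 -> A
Bits 10 -> B
Bits 111 -> F
Bits 0 -> C
Bits 111 -> F
Bits 10 -> B
Bits 111 -> F


Decoded message: ABFCFBF


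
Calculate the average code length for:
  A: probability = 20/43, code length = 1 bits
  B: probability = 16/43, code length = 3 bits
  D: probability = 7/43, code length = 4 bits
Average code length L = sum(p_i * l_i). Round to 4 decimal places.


Weighted contributions p_i * l_i:
  A: (20/43) * 1 = 20/43
  B: (16/43) * 3 = 48/43
  D: (7/43) * 4 = 28/43
Sum = (20 + 48 + 28)/43 = 96/43

L = 96/43 = 2.2326 bits/symbol


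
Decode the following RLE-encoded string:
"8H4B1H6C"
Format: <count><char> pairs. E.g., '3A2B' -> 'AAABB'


Expanding each <count><char> pair:
  8H -> 'HHHHHHHH'
  4B -> 'BBBB'
  1H -> 'H'
  6C -> 'CCCCCC'

Decoded = HHHHHHHHBBBBHCCCCCC


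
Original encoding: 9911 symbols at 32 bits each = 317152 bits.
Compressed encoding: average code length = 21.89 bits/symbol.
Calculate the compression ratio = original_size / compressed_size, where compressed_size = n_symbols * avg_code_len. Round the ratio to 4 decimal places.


original_size = n_symbols * orig_bits = 9911 * 32 = 317152 bits
compressed_size = n_symbols * avg_code_len = 9911 * 21.89 = 216951.79 bits
ratio = original_size / compressed_size = 317152 / 216951.79 = 1.4619

Compression ratio = 1.4619


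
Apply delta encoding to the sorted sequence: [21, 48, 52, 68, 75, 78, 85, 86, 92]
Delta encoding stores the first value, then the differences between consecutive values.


First value: 21
Deltas:
  48 - 21 = 27
  52 - 48 = 4
  68 - 52 = 16
  75 - 68 = 7
  78 - 75 = 3
  85 - 78 = 7
  86 - 85 = 1
  92 - 86 = 6


Delta encoded: [21, 27, 4, 16, 7, 3, 7, 1, 6]


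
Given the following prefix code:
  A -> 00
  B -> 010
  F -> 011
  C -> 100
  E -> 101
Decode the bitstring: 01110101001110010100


Decoding step by step:
Bits 011 -> F
Bits 101 -> E
Bits 010 -> B
Bits 011 -> F
Bits 100 -> C
Bits 101 -> E
Bits 00 -> A


Decoded message: FEBFCEA


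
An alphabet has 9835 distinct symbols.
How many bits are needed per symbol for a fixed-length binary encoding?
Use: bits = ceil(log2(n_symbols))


log2(9835) = 13.2637
Bracket: 2^13 = 8192 < 9835 <= 2^14 = 16384
So ceil(log2(9835)) = 14

bits = ceil(log2(9835)) = ceil(13.2637) = 14 bits


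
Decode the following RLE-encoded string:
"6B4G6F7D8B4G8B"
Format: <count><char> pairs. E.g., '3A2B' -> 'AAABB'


Expanding each <count><char> pair:
  6B -> 'BBBBBB'
  4G -> 'GGGG'
  6F -> 'FFFFFF'
  7D -> 'DDDDDDD'
  8B -> 'BBBBBBBB'
  4G -> 'GGGG'
  8B -> 'BBBBBBBB'

Decoded = BBBBBBGGGGFFFFFFDDDDDDDBBBBBBBBGGGGBBBBBBBB


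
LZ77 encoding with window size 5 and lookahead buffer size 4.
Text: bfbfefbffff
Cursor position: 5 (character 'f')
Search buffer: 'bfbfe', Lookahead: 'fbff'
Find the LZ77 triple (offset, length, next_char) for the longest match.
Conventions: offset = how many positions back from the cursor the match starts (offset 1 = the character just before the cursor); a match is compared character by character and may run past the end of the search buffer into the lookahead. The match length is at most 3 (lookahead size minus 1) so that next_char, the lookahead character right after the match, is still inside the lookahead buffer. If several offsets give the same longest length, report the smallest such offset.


Try each offset into the search buffer:
  offset=1 (pos 4, char 'e'): match length 0
  offset=2 (pos 3, char 'f'): match length 1
  offset=3 (pos 2, char 'b'): match length 0
  offset=4 (pos 1, char 'f'): match length 3
  offset=5 (pos 0, char 'b'): match length 0
Longest match has length 3 at offset 4.
next_char = character at position 5 + 3 = 8 -> 'f'

Best match: offset=4, length=3 (matching 'fbf' starting at position 1)
LZ77 triple: (4, 3, 'f')


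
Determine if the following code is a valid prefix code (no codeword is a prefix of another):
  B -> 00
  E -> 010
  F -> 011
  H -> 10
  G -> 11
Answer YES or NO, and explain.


Checking each pair (does one codeword prefix another?):
  B='00' vs E='010': no prefix
  B='00' vs F='011': no prefix
  B='00' vs H='10': no prefix
  B='00' vs G='11': no prefix
  E='010' vs B='00': no prefix
  E='010' vs F='011': no prefix
  E='010' vs H='10': no prefix
  E='010' vs G='11': no prefix
  F='011' vs B='00': no prefix
  F='011' vs E='010': no prefix
  F='011' vs H='10': no prefix
  F='011' vs G='11': no prefix
  H='10' vs B='00': no prefix
  H='10' vs E='010': no prefix
  H='10' vs F='011': no prefix
  H='10' vs G='11': no prefix
  G='11' vs B='00': no prefix
  G='11' vs E='010': no prefix
  G='11' vs F='011': no prefix
  G='11' vs H='10': no prefix
No violation found over all pairs.

YES -- this is a valid prefix code. No codeword is a prefix of any other codeword.


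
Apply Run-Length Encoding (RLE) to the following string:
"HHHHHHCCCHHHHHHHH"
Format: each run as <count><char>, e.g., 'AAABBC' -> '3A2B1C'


Scanning runs left to right:
  i=0: run of 'H' x 6 -> '6H'
  i=6: run of 'C' x 3 -> '3C'
  i=9: run of 'H' x 8 -> '8H'

RLE = 6H3C8H


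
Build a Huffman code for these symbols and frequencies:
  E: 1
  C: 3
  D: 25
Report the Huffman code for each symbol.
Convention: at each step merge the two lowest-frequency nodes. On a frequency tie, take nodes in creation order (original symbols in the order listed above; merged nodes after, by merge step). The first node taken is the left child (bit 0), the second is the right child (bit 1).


Huffman tree construction:
Step 1: Merge E(1) + C(3) = 4
Step 2: Merge (E+C)(4) + D(25) = 29
Read each symbol's code off the tree from the root (left child = 0, right child = 1).

Codes:
  E: 00 (length 2)
  C: 01 (length 2)
  D: 1 (length 1)
Average code length: 33/29 = 1.1379 bits/symbol


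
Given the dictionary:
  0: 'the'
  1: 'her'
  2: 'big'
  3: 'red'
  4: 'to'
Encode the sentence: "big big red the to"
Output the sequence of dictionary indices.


Look up each word in the dictionary:
  'big' -> 2
  'big' -> 2
  'red' -> 3
  'the' -> 0
  'to' -> 4

Encoded: [2, 2, 3, 0, 4]


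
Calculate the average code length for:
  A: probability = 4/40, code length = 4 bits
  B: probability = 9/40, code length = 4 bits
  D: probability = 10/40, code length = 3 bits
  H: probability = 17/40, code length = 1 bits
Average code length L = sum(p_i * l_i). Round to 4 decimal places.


Weighted contributions p_i * l_i:
  A: (4/40) * 4 = 16/40
  B: (9/40) * 4 = 36/40
  D: (10/40) * 3 = 30/40
  H: (17/40) * 1 = 17/40
Sum = (16 + 36 + 30 + 17)/40 = 99/40

L = 99/40 = 2.4750 bits/symbol


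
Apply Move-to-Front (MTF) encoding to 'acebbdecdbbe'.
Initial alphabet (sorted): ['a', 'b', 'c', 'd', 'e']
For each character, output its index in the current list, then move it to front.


MTF encoding:
'a': index 0 in ['a', 'b', 'c', 'd', 'e'] -> ['a', 'b', 'c', 'd', 'e']
'c': index 2 in ['a', 'b', 'c', 'd', 'e'] -> ['c', 'a', 'b', 'd', 'e']
'e': index 4 in ['c', 'a', 'b', 'd', 'e'] -> ['e', 'c', 'a', 'b', 'd']
'b': index 3 in ['e', 'c', 'a', 'b', 'd'] -> ['b', 'e', 'c', 'a', 'd']
'b': index 0 in ['b', 'e', 'c', 'a', 'd'] -> ['b', 'e', 'c', 'a', 'd']
'd': index 4 in ['b', 'e', 'c', 'a', 'd'] -> ['d', 'b', 'e', 'c', 'a']
'e': index 2 in ['d', 'b', 'e', 'c', 'a'] -> ['e', 'd', 'b', 'c', 'a']
'c': index 3 in ['e', 'd', 'b', 'c', 'a'] -> ['c', 'e', 'd', 'b', 'a']
'd': index 2 in ['c', 'e', 'd', 'b', 'a'] -> ['d', 'c', 'e', 'b', 'a']
'b': index 3 in ['d', 'c', 'e', 'b', 'a'] -> ['b', 'd', 'c', 'e', 'a']
'b': index 0 in ['b', 'd', 'c', 'e', 'a'] -> ['b', 'd', 'c', 'e', 'a']
'e': index 3 in ['b', 'd', 'c', 'e', 'a'] -> ['e', 'b', 'd', 'c', 'a']


Output: [0, 2, 4, 3, 0, 4, 2, 3, 2, 3, 0, 3]


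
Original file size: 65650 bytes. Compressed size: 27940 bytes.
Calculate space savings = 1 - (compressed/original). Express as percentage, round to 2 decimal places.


ratio = compressed/original = 27940/65650 = 0.42559
savings = 1 - ratio = 1 - 0.42559 = 0.57441
as a percentage: 0.57441 * 100 = 57.44%

Space savings = 1 - 27940/65650 = 57.44%


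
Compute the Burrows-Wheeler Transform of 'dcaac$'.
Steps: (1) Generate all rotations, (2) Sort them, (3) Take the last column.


Rotations (sorted):
  0: $dcaac -> last char: c
  1: aac$dc -> last char: c
  2: ac$dca -> last char: a
  3: c$dcaa -> last char: a
  4: caac$d -> last char: d
  5: dcaac$ -> last char: $


BWT = ccaad$


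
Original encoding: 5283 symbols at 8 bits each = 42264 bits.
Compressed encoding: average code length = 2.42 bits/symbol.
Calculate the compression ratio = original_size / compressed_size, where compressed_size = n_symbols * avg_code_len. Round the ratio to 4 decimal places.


original_size = n_symbols * orig_bits = 5283 * 8 = 42264 bits
compressed_size = n_symbols * avg_code_len = 5283 * 2.42 = 12784.86 bits
ratio = original_size / compressed_size = 42264 / 12784.86 = 3.3058

Compression ratio = 3.3058


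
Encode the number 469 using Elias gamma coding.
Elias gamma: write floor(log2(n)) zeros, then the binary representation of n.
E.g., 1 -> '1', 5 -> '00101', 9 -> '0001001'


num_bits = floor(log2(469)) + 1 = 9
leading_zeros = num_bits - 1 = 8
binary(469) = 111010101

Elias gamma(469) = '00000000' + '111010101' = 00000000111010101 (17 bits)


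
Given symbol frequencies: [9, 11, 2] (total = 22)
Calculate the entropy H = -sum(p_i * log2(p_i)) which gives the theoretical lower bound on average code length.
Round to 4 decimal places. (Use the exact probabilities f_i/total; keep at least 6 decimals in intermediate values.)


Per-symbol terms -p_i * log2(p_i) with p_i = f_i/22:
  p = 9/22 = 0.409091: log2(p) = -1.289507, -p*log2(p) = 0.527525
  p = 11/22 = 0.500000: log2(p) = -1.000000, -p*log2(p) = 0.500000
  p = 2/22 = 0.090909: log2(p) = -3.459432, -p*log2(p) = 0.314494
H = 0.527525 + 0.500000 + 0.314494 = 1.342019

H = 1.342 bits/symbol


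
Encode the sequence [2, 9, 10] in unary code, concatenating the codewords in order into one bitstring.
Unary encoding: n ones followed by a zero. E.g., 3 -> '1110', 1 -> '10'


Encode each number as n ones followed by a terminating 0:
  2 -> 110 (3 bits)
  9 -> 1111111110 (10 bits)
  10 -> 11111111110 (11 bits)
Total length = 3 + 10 + 11 = 24 bits.

Unary([2, 9, 10]) = 110111111111011111111110 (24 bits)


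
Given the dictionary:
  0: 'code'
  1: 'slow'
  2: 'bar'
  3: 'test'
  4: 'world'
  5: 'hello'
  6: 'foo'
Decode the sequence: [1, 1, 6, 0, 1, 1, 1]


Look up each index in the dictionary:
  1 -> 'slow'
  1 -> 'slow'
  6 -> 'foo'
  0 -> 'code'
  1 -> 'slow'
  1 -> 'slow'
  1 -> 'slow'

Decoded: "slow slow foo code slow slow slow"


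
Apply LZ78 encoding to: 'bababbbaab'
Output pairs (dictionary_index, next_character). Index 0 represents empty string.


LZ78 encoding steps:
Dictionary: {0: ''}
Step 1: w='' (idx 0), next='b' -> output (0, 'b'), add 'b' as idx 1
Step 2: w='' (idx 0), next='a' -> output (0, 'a'), add 'a' as idx 2
Step 3: w='b' (idx 1), next='a' -> output (1, 'a'), add 'ba' as idx 3
Step 4: w='b' (idx 1), next='b' -> output (1, 'b'), add 'bb' as idx 4
Step 5: w='ba' (idx 3), next='a' -> output (3, 'a'), add 'baa' as idx 5
Step 6: w='b' (idx 1), end of input -> output (1, '')


Encoded: [(0, 'b'), (0, 'a'), (1, 'a'), (1, 'b'), (3, 'a'), (1, '')]


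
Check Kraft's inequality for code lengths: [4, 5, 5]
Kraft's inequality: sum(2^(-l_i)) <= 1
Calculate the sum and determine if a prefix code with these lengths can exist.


Sum = 2^(-4) + 2^(-5) + 2^(-5)
    = 0.0625 + 0.03125 + 0.03125
    = 4/32 = 0.125
Since 0.125 <= 1, Kraft's inequality IS satisfied.
A prefix code with these lengths CAN exist.

Kraft sum = 0.125. Satisfied.


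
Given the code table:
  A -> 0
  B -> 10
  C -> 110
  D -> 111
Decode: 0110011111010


Decoding:
0 -> A
110 -> C
0 -> A
111 -> D
110 -> C
10 -> B


Result: ACADCB
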